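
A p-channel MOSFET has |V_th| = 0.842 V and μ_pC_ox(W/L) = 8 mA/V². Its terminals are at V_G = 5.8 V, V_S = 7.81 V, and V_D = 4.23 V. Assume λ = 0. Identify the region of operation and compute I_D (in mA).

Saturation; I_D = 5.46 mA

V_SG = V_S − V_G = 7.81 − 5.8 = 2.01 V; V_SD = V_S − V_D = 7.81 − 4.23 = 3.58 V.
V_ov = V_SG − |V_th| = 2.01 − 0.842 = 1.17 V.
Since V_SD = 3.58 V ≥ V_ov = 1.17 V, the device is in saturation.
I_D = ½ k_p V_ov² = 0.5 × 8 × 1.17² = 5.46 mA.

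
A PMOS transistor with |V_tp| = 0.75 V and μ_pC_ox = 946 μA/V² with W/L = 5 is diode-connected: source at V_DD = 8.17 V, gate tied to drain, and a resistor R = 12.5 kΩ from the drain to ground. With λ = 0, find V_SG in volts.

With gate tied to drain, V_SG = V_SD ≥ V_SG − |V_tp|, so the device is in saturation.
k_p = μ_pC_ox · (W/L) = 4.73 mA/V².
KCL at the drain: ½ k_p (V_SG − |V_tp|)² = (V_DD − V_SG)/R.
Let x = V_SG − 0.75. Then 29.6 x² + x − 7.42 = 0, giving x = 0.484 V (positive root), so V_SG = 1.23 V.
I_D = (V_DD − V_SG)/R = (8.17 − 1.23) / 12.5 = 0.555 mA.

V_SG = 1.23 V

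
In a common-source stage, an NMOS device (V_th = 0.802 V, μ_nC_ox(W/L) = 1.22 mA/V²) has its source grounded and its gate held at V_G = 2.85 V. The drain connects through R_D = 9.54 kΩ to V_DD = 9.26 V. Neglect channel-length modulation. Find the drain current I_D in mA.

V_GS = V_G = 2.85 V, so V_ov = 2.85 − 0.802 = 2.05 V.
Assume saturation: I_D = ½ k_n V_ov² = 0.5 × 1.22 × 2.05² = 2.56 mA, giving V_DS = V_DD − I_D R_D = 9.26 − 2.56 × 9.54 = -15.1 V.
But -15.1 V < V_ov = 2.05 V, so the device is actually in triode.
In triode I_D = k_n[V_ov V_DS − ½ V_DS²] and I_D = (V_DD − V_DS)/R_D. Equating: 5.82 V_DS² − 24.84 V_DS + 9.26 = 0, giving V_DS = 0.413 V (the root below V_ov).
I_D = (9.26 − 0.413) / 9.54 = 0.927 mA.

I_D = 0.927 mA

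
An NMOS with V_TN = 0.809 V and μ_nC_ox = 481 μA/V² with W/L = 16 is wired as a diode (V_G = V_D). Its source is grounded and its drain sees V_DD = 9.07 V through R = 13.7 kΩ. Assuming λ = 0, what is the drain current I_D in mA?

With gate tied to drain, V_GS = V_DS ≥ V_GS − V_TN, so the device is in saturation.
k_n = μ_nC_ox · (W/L) = 7.696 mA/V².
KCL at the drain: ½ k_n (V_GS − V_TN)² = (V_DD − V_GS)/R.
Let x = V_GS − 0.809. Then 52.7 x² + x − 8.261 = 0, giving x = 0.386 V (positive root), so V_GS = 1.2 V.
I_D = (V_DD − V_GS)/R = (9.07 − 1.2) / 13.7 = 0.575 mA.

I_D = 0.575 mA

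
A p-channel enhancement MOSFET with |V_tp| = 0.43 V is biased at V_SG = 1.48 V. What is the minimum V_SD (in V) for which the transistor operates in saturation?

The boundary between triode and saturation is V_SD = V_SG − |V_tp| = V_ov.
V_ov = 1.48 − 0.43 = 1.05 V.

V_SD,sat = 1.05 V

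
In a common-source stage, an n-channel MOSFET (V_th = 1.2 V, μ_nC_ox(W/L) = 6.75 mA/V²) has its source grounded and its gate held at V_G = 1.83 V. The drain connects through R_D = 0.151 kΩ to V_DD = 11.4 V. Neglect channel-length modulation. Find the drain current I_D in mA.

V_GS = V_G = 1.83 V, so V_ov = 1.83 − 1.2 = 0.63 V.
Assume saturation: I_D = ½ k_n V_ov² = 0.5 × 6.75 × 0.63² = 1.34 mA, giving V_DS = V_DD − I_D R_D = 11.4 − 1.34 × 0.151 = 11.2 V.
V_DS = 11.2 V ≥ V_ov = 0.63 V, confirming saturation.

I_D = 1.34 mA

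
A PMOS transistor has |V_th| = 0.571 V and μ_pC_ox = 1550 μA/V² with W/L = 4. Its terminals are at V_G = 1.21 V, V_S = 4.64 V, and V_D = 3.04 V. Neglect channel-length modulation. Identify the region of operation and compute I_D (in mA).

Triode; I_D = 20.4 mA

V_SG = V_S − V_G = 4.64 − 1.21 = 3.43 V; V_SD = V_S − V_D = 4.64 − 3.04 = 1.6 V.
k_p = μ_pC_ox · (W/L) = 6.2 mA/V².
V_ov = V_SG − |V_th| = 3.43 − 0.571 = 2.86 V.
Since V_SD = 1.6 V < V_ov = 2.86 V, the device is in the triode region.
I_D = k_p [V_ov · V_SD − ½ V_SD²] = 6.2 × [2.86 × 1.6 − 0.5 × 1.6²] = 20.4 mA.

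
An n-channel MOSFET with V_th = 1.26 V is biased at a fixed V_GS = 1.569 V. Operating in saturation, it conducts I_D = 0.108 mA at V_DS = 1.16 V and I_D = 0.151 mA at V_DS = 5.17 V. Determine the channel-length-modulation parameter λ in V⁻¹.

λ = 0.112 V⁻¹

With V_GS fixed, I_D ∝ (1 + λ V_DS) in saturation, so I_D2/I_D1 = (1 + λ V_DS2)/(1 + λ V_DS1).
0.151/0.108 = 1.398 = (1 + 5.17 λ)/(1 + 1.16 λ).
Solving: λ (I_D1 V_DS2 − I_D2 V_DS1) = I_D2 − I_D1, so λ = (0.151 − 0.108) / (0.108 × 5.17 − 0.151 × 1.16) = 0.043 / 0.383 = 0.112 V⁻¹.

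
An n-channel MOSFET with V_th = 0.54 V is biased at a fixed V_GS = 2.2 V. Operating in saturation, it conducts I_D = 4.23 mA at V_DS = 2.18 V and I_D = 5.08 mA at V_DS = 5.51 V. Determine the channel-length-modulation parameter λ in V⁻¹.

With V_GS fixed, I_D ∝ (1 + λ V_DS) in saturation, so I_D2/I_D1 = (1 + λ V_DS2)/(1 + λ V_DS1).
5.08/4.23 = 1.201 = (1 + 5.51 λ)/(1 + 2.18 λ).
Solving: λ (I_D1 V_DS2 − I_D2 V_DS1) = I_D2 − I_D1, so λ = (5.08 − 4.23) / (4.23 × 5.51 − 5.08 × 2.18) = 0.85 / 12.2 = 0.0695 V⁻¹.

λ = 0.0695 V⁻¹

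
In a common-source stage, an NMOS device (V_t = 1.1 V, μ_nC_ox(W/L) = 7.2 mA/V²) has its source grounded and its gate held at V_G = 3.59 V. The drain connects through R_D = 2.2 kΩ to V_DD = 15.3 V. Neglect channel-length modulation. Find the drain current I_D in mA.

V_GS = V_G = 3.59 V, so V_ov = 3.59 − 1.1 = 2.49 V.
Assume saturation: I_D = ½ k_n V_ov² = 0.5 × 7.2 × 2.49² = 22.3 mA, giving V_DS = V_DD − I_D R_D = 15.3 − 22.3 × 2.2 = -33.8 V.
But -33.8 V < V_ov = 2.49 V, so the device is actually in triode.
In triode I_D = k_n[V_ov V_DS − ½ V_DS²] and I_D = (V_DD − V_DS)/R_D. Equating: 7.92 V_DS² − 40.44 V_DS + 15.3 = 0, giving V_DS = 0.411 V (the root below V_ov).
I_D = (15.3 − 0.411) / 2.2 = 6.77 mA.

I_D = 6.77 mA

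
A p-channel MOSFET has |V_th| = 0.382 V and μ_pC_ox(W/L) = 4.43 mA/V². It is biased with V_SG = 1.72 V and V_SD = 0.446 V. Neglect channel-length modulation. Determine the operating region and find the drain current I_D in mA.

Triode; I_D = 2.20 mA

V_ov = V_SG − |V_th| = 1.72 − 0.382 = 1.34 V.
Since V_SD = 0.446 V < V_ov = 1.34 V, the device is in the triode region.
I_D = k_p [V_ov · V_SD − ½ V_SD²] = 4.43 × [1.34 × 0.446 − 0.5 × 0.446²] = 2.2 mA.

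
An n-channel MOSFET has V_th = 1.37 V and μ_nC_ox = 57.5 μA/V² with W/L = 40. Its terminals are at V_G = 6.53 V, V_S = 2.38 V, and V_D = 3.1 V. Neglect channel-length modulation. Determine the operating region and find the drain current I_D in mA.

Triode; I_D = 4.01 mA

V_GS = V_G − V_S = 6.53 − 2.38 = 4.15 V; V_DS = V_D − V_S = 3.1 − 2.38 = 0.72 V.
k_n = μ_nC_ox · (W/L) = 2.3 mA/V².
V_ov = V_GS − V_th = 4.15 − 1.37 = 2.78 V.
Since V_DS = 0.72 V < V_ov = 2.78 V, the device is in the triode region.
I_D = k_n [V_ov · V_DS − ½ V_DS²] = 2.3 × [2.78 × 0.72 − 0.5 × 0.72²] = 4.01 mA.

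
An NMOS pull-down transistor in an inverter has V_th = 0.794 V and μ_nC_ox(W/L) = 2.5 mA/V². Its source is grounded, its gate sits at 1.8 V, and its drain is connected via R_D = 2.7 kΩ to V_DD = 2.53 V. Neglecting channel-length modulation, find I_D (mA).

V_GS = V_G = 1.8 V, so V_ov = 1.8 − 0.794 = 1.01 V.
Assume saturation: I_D = ½ k_n V_ov² = 0.5 × 2.5 × 1.01² = 1.27 mA, giving V_DS = V_DD − I_D R_D = 2.53 − 1.27 × 2.7 = -0.886 V.
But -0.886 V < V_ov = 1.01 V, so the device is actually in triode.
In triode I_D = k_n[V_ov V_DS − ½ V_DS²] and I_D = (V_DD − V_DS)/R_D. Equating: 3.38 V_DS² − 7.79 V_DS + 2.53 = 0, giving V_DS = 0.391 V (the root below V_ov).
I_D = (2.53 − 0.391) / 2.7 = 0.792 mA.

I_D = 0.792 mA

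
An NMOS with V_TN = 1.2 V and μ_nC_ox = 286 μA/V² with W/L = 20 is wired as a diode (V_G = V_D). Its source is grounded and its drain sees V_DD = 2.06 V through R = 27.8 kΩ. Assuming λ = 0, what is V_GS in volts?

With gate tied to drain, V_GS = V_DS ≥ V_GS − V_TN, so the device is in saturation.
k_n = μ_nC_ox · (W/L) = 5.72 mA/V².
KCL at the drain: ½ k_n (V_GS − V_TN)² = (V_DD − V_GS)/R.
Let x = V_GS − 1.2. Then 79.5 x² + x − 0.86 = 0, giving x = 0.0979 V (positive root), so V_GS = 1.3 V.
I_D = (V_DD − V_GS)/R = (2.06 − 1.3) / 27.8 = 0.0274 mA.

V_GS = 1.30 V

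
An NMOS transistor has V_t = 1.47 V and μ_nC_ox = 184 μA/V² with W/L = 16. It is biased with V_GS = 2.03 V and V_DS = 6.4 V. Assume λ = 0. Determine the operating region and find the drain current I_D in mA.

k_n = μ_nC_ox · (W/L) = 2.944 mA/V².
V_ov = V_GS − V_t = 2.03 − 1.47 = 0.56 V.
Since V_DS = 6.4 V ≥ V_ov = 0.56 V, the device is in saturation.
I_D = ½ k_n V_ov² = 0.5 × 2.944 × 0.56² = 0.462 mA.

Saturation; I_D = 0.462 mA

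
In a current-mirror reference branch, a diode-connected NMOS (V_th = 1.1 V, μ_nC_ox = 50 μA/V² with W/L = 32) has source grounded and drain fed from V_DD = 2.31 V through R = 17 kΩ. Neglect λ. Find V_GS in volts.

With gate tied to drain, V_GS = V_DS ≥ V_GS − V_th, so the device is in saturation.
k_n = μ_nC_ox · (W/L) = 1.6 mA/V².
KCL at the drain: ½ k_n (V_GS − V_th)² = (V_DD − V_GS)/R.
Let x = V_GS − 1.1. Then 13.6 x² + x − 1.21 = 0, giving x = 0.264 V (positive root), so V_GS = 1.36 V.
I_D = (V_DD − V_GS)/R = (2.31 − 1.36) / 17 = 0.0557 mA.

V_GS = 1.36 V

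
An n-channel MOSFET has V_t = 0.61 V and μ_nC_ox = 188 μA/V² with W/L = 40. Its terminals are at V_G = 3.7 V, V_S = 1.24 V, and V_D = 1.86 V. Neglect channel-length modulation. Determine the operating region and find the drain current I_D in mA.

V_GS = V_G − V_S = 3.7 − 1.24 = 2.46 V; V_DS = V_D − V_S = 1.86 − 1.24 = 0.62 V.
k_n = μ_nC_ox · (W/L) = 7.52 mA/V².
V_ov = V_GS − V_t = 2.46 − 0.61 = 1.85 V.
Since V_DS = 0.62 V < V_ov = 1.85 V, the device is in the triode region.
I_D = k_n [V_ov · V_DS − ½ V_DS²] = 7.52 × [1.85 × 0.62 − 0.5 × 0.62²] = 7.18 mA.

Triode; I_D = 7.18 mA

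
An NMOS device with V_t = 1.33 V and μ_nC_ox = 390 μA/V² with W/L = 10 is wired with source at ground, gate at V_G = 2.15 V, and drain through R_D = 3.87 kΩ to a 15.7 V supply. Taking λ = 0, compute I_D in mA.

I_D = 1.31 mA

V_GS = V_G = 2.15 V, so V_ov = 2.15 − 1.33 = 0.82 V.
k_n = μ_nC_ox · (W/L) = 3.9 mA/V².
Assume saturation: I_D = ½ k_n V_ov² = 0.5 × 3.9 × 0.82² = 1.31 mA, giving V_DS = V_DD − I_D R_D = 15.7 − 1.31 × 3.87 = 10.6 V.
V_DS = 10.6 V ≥ V_ov = 0.82 V, confirming saturation.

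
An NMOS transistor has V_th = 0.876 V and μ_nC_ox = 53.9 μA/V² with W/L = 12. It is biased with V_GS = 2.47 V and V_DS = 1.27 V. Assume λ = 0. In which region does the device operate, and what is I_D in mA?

Triode; I_D = 0.788 mA

k_n = μ_nC_ox · (W/L) = 0.6468 mA/V².
V_ov = V_GS − V_th = 2.47 − 0.876 = 1.59 V.
Since V_DS = 1.27 V < V_ov = 1.59 V, the device is in the triode region.
I_D = k_n [V_ov · V_DS − ½ V_DS²] = 0.6468 × [1.59 × 1.27 − 0.5 × 1.27²] = 0.788 mA.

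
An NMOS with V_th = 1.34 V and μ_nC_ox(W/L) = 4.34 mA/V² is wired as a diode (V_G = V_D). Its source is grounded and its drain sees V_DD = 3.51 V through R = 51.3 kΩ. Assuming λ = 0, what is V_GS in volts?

V_GS = 1.48 V

With gate tied to drain, V_GS = V_DS ≥ V_GS − V_th, so the device is in saturation.
KCL at the drain: ½ k_n (V_GS − V_th)² = (V_DD − V_GS)/R.
Let x = V_GS − 1.34. Then 111 x² + x − 2.17 = 0, giving x = 0.135 V (positive root), so V_GS = 1.48 V.
I_D = (V_DD − V_GS)/R = (3.51 − 1.48) / 51.3 = 0.0397 mA.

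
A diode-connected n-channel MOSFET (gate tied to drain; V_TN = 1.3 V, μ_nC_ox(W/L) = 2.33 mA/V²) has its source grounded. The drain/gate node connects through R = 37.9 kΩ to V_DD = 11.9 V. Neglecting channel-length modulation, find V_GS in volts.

With gate tied to drain, V_GS = V_DS ≥ V_GS − V_TN, so the device is in saturation.
KCL at the drain: ½ k_n (V_GS − V_TN)² = (V_DD − V_GS)/R.
Let x = V_GS − 1.3. Then 44.2 x² + x − 10.6 = 0, giving x = 0.479 V (positive root), so V_GS = 1.78 V.
I_D = (V_DD − V_GS)/R = (11.9 − 1.78) / 37.9 = 0.267 mA.

V_GS = 1.78 V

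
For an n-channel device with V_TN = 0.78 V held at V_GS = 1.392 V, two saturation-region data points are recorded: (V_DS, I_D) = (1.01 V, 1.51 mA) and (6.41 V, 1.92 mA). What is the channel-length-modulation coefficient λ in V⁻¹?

λ = 0.0530 V⁻¹

With V_GS fixed, I_D ∝ (1 + λ V_DS) in saturation, so I_D2/I_D1 = (1 + λ V_DS2)/(1 + λ V_DS1).
1.92/1.51 = 1.272 = (1 + 6.41 λ)/(1 + 1.01 λ).
Solving: λ (I_D1 V_DS2 − I_D2 V_DS1) = I_D2 − I_D1, so λ = (1.92 − 1.51) / (1.51 × 6.41 − 1.92 × 1.01) = 0.41 / 7.74 = 0.053 V⁻¹.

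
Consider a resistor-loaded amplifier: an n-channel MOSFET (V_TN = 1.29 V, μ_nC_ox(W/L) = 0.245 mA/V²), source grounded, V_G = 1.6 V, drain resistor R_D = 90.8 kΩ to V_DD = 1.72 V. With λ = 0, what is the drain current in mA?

V_GS = V_G = 1.6 V, so V_ov = 1.6 − 1.29 = 0.31 V.
Assume saturation: I_D = ½ k_n V_ov² = 0.5 × 0.245 × 0.31² = 0.0118 mA, giving V_DS = V_DD − I_D R_D = 1.72 − 0.0118 × 90.8 = 0.651 V.
V_DS = 0.651 V ≥ V_ov = 0.31 V, confirming saturation.

I_D = 0.0118 mA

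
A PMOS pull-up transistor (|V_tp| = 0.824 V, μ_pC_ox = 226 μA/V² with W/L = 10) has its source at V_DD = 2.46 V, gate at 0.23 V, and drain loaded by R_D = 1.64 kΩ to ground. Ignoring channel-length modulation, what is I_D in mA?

V_SG = V_DD − V_G = 2.46 − 0.23 = 2.23 V, so V_ov = 2.23 − 0.824 = 1.41 V.
k_p = μ_pC_ox · (W/L) = 2.26 mA/V².
Assume saturation: I_D = ½ k_p V_ov² = 0.5 × 2.26 × 1.41² = 2.23 mA, giving V_SD = V_DD − I_D R_D = 2.46 − 2.23 × 1.64 = -1.2 V.
But -1.2 V < V_ov = 1.41 V, so the device is actually in triode.
In triode I_D = k_p[V_ov V_SD − ½ V_SD²] and I_D = (V_DD − V_SD)/R_D. Equating: 1.85 V_SD² − 6.211 V_SD + 2.46 = 0, giving V_SD = 0.459 V (the root below V_ov).
I_D = (2.46 − 0.459) / 1.64 = 1.22 mA.

I_D = 1.22 mA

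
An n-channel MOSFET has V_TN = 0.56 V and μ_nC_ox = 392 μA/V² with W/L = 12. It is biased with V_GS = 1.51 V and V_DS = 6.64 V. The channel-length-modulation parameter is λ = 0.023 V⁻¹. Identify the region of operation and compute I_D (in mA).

k_n = μ_nC_ox · (W/L) = 4.704 mA/V².
V_ov = V_GS − V_TN = 1.51 − 0.56 = 0.95 V.
Since V_DS = 6.64 V ≥ V_ov = 0.95 V, the device is in saturation.
I_D = ½ k_n V_ov² (1 + λ V_DS) = 0.5 × 4.704 × 0.95² × (1 + 0.023 × 6.64) = 2.45 mA.

Saturation; I_D = 2.45 mA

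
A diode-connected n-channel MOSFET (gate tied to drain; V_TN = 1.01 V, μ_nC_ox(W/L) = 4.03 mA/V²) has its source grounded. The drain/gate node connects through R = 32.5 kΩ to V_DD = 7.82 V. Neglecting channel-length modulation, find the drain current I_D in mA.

I_D = 0.200 mA

With gate tied to drain, V_GS = V_DS ≥ V_GS − V_TN, so the device is in saturation.
KCL at the drain: ½ k_n (V_GS − V_TN)² = (V_DD − V_GS)/R.
Let x = V_GS − 1.01. Then 65.5 x² + x − 6.81 = 0, giving x = 0.315 V (positive root), so V_GS = 1.32 V.
I_D = (V_DD − V_GS)/R = (7.82 − 1.32) / 32.5 = 0.2 mA.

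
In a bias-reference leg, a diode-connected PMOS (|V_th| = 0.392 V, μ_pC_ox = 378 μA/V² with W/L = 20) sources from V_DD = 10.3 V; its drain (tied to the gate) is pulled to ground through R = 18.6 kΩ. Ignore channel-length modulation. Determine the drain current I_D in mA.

I_D = 0.513 mA

With gate tied to drain, V_SG = V_SD ≥ V_SG − |V_th|, so the device is in saturation.
k_p = μ_pC_ox · (W/L) = 7.56 mA/V².
KCL at the drain: ½ k_p (V_SG − |V_th|)² = (V_DD − V_SG)/R.
Let x = V_SG − 0.392. Then 70.3 x² + x − 9.908 = 0, giving x = 0.368 V (positive root), so V_SG = 0.76 V.
I_D = (V_DD − V_SG)/R = (10.3 − 0.76) / 18.6 = 0.513 mA.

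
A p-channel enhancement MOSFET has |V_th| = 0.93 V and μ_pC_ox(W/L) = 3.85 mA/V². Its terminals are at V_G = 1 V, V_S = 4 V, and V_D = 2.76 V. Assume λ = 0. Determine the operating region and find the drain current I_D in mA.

Triode; I_D = 6.92 mA

V_SG = V_S − V_G = 4 − 1 = 3 V; V_SD = V_S − V_D = 4 − 2.76 = 1.24 V.
V_ov = V_SG − |V_th| = 3 − 0.93 = 2.07 V.
Since V_SD = 1.24 V < V_ov = 2.07 V, the device is in the triode region.
I_D = k_p [V_ov · V_SD − ½ V_SD²] = 3.85 × [2.07 × 1.24 − 0.5 × 1.24²] = 6.92 mA.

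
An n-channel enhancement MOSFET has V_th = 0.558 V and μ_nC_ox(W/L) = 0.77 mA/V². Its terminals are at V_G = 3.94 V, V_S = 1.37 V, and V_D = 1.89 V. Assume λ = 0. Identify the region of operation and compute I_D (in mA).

Triode; I_D = 0.702 mA

V_GS = V_G − V_S = 3.94 − 1.37 = 2.57 V; V_DS = V_D − V_S = 1.89 − 1.37 = 0.52 V.
V_ov = V_GS − V_th = 2.57 − 0.558 = 2.01 V.
Since V_DS = 0.52 V < V_ov = 2.01 V, the device is in the triode region.
I_D = k_n [V_ov · V_DS − ½ V_DS²] = 0.77 × [2.01 × 0.52 − 0.5 × 0.52²] = 0.702 mA.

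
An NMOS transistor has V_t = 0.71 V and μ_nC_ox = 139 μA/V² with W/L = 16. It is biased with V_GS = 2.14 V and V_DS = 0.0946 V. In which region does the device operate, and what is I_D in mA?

k_n = μ_nC_ox · (W/L) = 2.224 mA/V².
V_ov = V_GS − V_t = 2.14 − 0.71 = 1.43 V.
Since V_DS = 0.0946 V < V_ov = 1.43 V, the device is in the triode region.
I_D = k_n [V_ov · V_DS − ½ V_DS²] = 2.224 × [1.43 × 0.0946 − 0.5 × 0.0946²] = 0.291 mA.

Triode; I_D = 0.291 mA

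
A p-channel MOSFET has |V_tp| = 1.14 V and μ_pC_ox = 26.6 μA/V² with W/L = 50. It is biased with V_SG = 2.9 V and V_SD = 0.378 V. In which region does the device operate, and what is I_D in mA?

k_p = μ_pC_ox · (W/L) = 1.33 mA/V².
V_ov = V_SG − |V_tp| = 2.9 − 1.14 = 1.76 V.
Since V_SD = 0.378 V < V_ov = 1.76 V, the device is in the triode region.
I_D = k_p [V_ov · V_SD − ½ V_SD²] = 1.33 × [1.76 × 0.378 − 0.5 × 0.378²] = 0.79 mA.

Triode; I_D = 0.790 mA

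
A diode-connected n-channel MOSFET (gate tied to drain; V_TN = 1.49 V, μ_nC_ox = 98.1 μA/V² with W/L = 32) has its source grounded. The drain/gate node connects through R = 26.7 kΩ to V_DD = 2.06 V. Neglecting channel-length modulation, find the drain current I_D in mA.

With gate tied to drain, V_GS = V_DS ≥ V_GS − V_TN, so the device is in saturation.
k_n = μ_nC_ox · (W/L) = 3.139 mA/V².
KCL at the drain: ½ k_n (V_GS − V_TN)² = (V_DD − V_GS)/R.
Let x = V_GS − 1.49. Then 41.9 x² + x − 0.57 = 0, giving x = 0.105 V (positive root), so V_GS = 1.6 V.
I_D = (V_DD − V_GS)/R = (2.06 − 1.6) / 26.7 = 0.0174 mA.

I_D = 0.0174 mA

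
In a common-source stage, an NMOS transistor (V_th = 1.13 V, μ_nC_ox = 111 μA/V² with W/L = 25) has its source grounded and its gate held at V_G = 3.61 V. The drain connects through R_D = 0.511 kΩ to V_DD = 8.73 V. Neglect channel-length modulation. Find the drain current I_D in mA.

V_GS = V_G = 3.61 V, so V_ov = 3.61 − 1.13 = 2.48 V.
k_n = μ_nC_ox · (W/L) = 2.775 mA/V².
Assume saturation: I_D = ½ k_n V_ov² = 0.5 × 2.775 × 2.48² = 8.53 mA, giving V_DS = V_DD − I_D R_D = 8.73 − 8.53 × 0.511 = 4.37 V.
V_DS = 4.37 V ≥ V_ov = 2.48 V, confirming saturation.

I_D = 8.53 mA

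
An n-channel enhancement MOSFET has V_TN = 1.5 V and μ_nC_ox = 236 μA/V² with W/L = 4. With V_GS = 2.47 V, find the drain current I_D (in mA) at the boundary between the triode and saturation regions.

At the boundary V_DS = V_ov = V_GS − V_TN = 2.47 − 1.5 = 0.97 V.
k_n = μ_nC_ox · (W/L) = 0.944 mA/V².
I_D = ½ k_n V_ov² = 0.5 × 0.944 × 0.97² = 0.444 mA.

I_D = 0.444 mA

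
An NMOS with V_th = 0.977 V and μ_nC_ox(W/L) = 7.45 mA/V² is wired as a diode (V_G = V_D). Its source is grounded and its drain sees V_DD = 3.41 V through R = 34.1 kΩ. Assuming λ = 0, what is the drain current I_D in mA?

With gate tied to drain, V_GS = V_DS ≥ V_GS − V_th, so the device is in saturation.
KCL at the drain: ½ k_n (V_GS − V_th)² = (V_DD − V_GS)/R.
Let x = V_GS − 0.977. Then 127 x² + x − 2.433 = 0, giving x = 0.135 V (positive root), so V_GS = 1.11 V.
I_D = (V_DD − V_GS)/R = (3.41 − 1.11) / 34.1 = 0.0674 mA.

I_D = 0.0674 mA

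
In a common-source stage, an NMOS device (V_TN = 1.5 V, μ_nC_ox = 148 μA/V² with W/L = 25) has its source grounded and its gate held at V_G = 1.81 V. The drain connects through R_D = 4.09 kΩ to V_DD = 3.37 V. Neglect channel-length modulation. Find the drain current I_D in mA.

I_D = 0.178 mA

V_GS = V_G = 1.81 V, so V_ov = 1.81 − 1.5 = 0.31 V.
k_n = μ_nC_ox · (W/L) = 3.7 mA/V².
Assume saturation: I_D = ½ k_n V_ov² = 0.5 × 3.7 × 0.31² = 0.178 mA, giving V_DS = V_DD − I_D R_D = 3.37 − 0.178 × 4.09 = 2.64 V.
V_DS = 2.64 V ≥ V_ov = 0.31 V, confirming saturation.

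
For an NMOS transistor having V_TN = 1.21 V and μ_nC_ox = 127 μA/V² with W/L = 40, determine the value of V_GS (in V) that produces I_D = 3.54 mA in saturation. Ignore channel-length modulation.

V_GS = 2.39 V

k_n = μ_nC_ox · (W/L) = 5.08 mA/V².
In saturation I_D = ½ k_n (V_GS − V_TN)², so V_GS − V_TN = √(2 I_D / k_n) = √(2 × 3.54 / 5.08) = 1.18 V.
V_GS = 1.21 + 1.18 = 2.39 V.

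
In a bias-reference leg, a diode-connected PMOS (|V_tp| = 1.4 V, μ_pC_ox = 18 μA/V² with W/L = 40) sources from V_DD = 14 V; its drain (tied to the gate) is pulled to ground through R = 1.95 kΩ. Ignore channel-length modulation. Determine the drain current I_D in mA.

With gate tied to drain, V_SG = V_SD ≥ V_SG − |V_tp|, so the device is in saturation.
k_p = μ_pC_ox · (W/L) = 0.72 mA/V².
KCL at the drain: ½ k_p (V_SG − |V_tp|)² = (V_DD − V_SG)/R.
Let x = V_SG − 1.4. Then 0.702 x² + x − 12.6 = 0, giving x = 3.58 V (positive root), so V_SG = 4.98 V.
I_D = (V_DD − V_SG)/R = (14 − 4.98) / 1.95 = 4.62 mA.

I_D = 4.62 mA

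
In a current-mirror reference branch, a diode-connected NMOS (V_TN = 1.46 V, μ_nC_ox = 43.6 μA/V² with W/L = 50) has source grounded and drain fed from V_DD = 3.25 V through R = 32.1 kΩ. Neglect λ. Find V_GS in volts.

V_GS = 1.67 V

With gate tied to drain, V_GS = V_DS ≥ V_GS − V_TN, so the device is in saturation.
k_n = μ_nC_ox · (W/L) = 2.18 mA/V².
KCL at the drain: ½ k_n (V_GS − V_TN)² = (V_DD − V_GS)/R.
Let x = V_GS − 1.46. Then 35 x² + x − 1.79 = 0, giving x = 0.212 V (positive root), so V_GS = 1.67 V.
I_D = (V_DD − V_GS)/R = (3.25 − 1.67) / 32.1 = 0.0491 mA.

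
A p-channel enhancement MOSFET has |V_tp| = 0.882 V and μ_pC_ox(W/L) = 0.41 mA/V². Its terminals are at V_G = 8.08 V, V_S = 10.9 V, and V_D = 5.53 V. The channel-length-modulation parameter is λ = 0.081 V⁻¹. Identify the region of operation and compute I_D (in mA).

V_SG = V_S − V_G = 10.9 − 8.08 = 2.82 V; V_SD = V_S − V_D = 10.9 − 5.53 = 5.37 V.
V_ov = V_SG − |V_tp| = 2.82 − 0.882 = 1.94 V.
Since V_SD = 5.37 V ≥ V_ov = 1.94 V, the device is in saturation.
I_D = ½ k_p V_ov² (1 + λ V_SD) = 0.5 × 0.41 × 1.94² × (1 + 0.081 × 5.37) = 1.1 mA.

Saturation; I_D = 1.10 mA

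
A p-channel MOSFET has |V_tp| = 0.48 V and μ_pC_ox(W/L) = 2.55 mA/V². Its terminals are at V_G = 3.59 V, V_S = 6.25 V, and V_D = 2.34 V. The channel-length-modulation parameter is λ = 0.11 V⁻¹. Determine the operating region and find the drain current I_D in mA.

V_SG = V_S − V_G = 6.25 − 3.59 = 2.66 V; V_SD = V_S − V_D = 6.25 − 2.34 = 3.91 V.
V_ov = V_SG − |V_tp| = 2.66 − 0.48 = 2.18 V.
Since V_SD = 3.91 V ≥ V_ov = 2.18 V, the device is in saturation.
I_D = ½ k_p V_ov² (1 + λ V_SD) = 0.5 × 2.55 × 2.18² × (1 + 0.11 × 3.91) = 8.67 mA.

Saturation; I_D = 8.67 mA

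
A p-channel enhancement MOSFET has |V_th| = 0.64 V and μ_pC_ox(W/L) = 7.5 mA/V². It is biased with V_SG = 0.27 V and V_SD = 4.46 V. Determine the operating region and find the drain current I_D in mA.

V_SG = 0.27 V < |V_th| = 0.64 V, so the transistor is in cutoff.

Cutoff; I_D = 0 mA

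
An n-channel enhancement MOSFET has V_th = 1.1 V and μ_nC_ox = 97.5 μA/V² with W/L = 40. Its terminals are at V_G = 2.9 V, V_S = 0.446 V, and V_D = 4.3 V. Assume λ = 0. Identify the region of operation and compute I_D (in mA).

V_GS = V_G − V_S = 2.9 − 0.446 = 2.45 V; V_DS = V_D − V_S = 4.3 − 0.446 = 3.85 V.
k_n = μ_nC_ox · (W/L) = 3.9 mA/V².
V_ov = V_GS − V_th = 2.45 − 1.1 = 1.35 V.
Since V_DS = 3.85 V ≥ V_ov = 1.35 V, the device is in saturation.
I_D = ½ k_n V_ov² = 0.5 × 3.9 × 1.35² = 3.57 mA.

Saturation; I_D = 3.57 mA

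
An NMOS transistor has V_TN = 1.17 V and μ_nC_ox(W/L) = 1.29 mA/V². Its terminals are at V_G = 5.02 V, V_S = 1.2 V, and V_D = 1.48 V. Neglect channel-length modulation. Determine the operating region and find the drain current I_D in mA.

V_GS = V_G − V_S = 5.02 − 1.2 = 3.82 V; V_DS = V_D − V_S = 1.48 − 1.2 = 0.28 V.
V_ov = V_GS − V_TN = 3.82 − 1.17 = 2.65 V.
Since V_DS = 0.28 V < V_ov = 2.65 V, the device is in the triode region.
I_D = k_n [V_ov · V_DS − ½ V_DS²] = 1.29 × [2.65 × 0.28 − 0.5 × 0.28²] = 0.907 mA.

Triode; I_D = 0.907 mA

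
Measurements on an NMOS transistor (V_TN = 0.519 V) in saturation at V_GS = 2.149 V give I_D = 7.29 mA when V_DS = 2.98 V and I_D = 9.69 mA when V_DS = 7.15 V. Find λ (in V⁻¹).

With V_GS fixed, I_D ∝ (1 + λ V_DS) in saturation, so I_D2/I_D1 = (1 + λ V_DS2)/(1 + λ V_DS1).
9.69/7.29 = 1.329 = (1 + 7.15 λ)/(1 + 2.98 λ).
Solving: λ (I_D1 V_DS2 − I_D2 V_DS1) = I_D2 − I_D1, so λ = (9.69 − 7.29) / (7.29 × 7.15 − 9.69 × 2.98) = 2.4 / 23.2 = 0.103 V⁻¹.

λ = 0.103 V⁻¹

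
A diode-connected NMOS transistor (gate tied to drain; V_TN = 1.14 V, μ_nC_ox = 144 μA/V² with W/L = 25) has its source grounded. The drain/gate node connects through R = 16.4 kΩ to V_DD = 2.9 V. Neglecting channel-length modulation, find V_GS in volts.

V_GS = 1.37 V

With gate tied to drain, V_GS = V_DS ≥ V_GS − V_TN, so the device is in saturation.
k_n = μ_nC_ox · (W/L) = 3.6 mA/V².
KCL at the drain: ½ k_n (V_GS − V_TN)² = (V_DD − V_GS)/R.
Let x = V_GS − 1.14. Then 29.5 x² + x − 1.76 = 0, giving x = 0.228 V (positive root), so V_GS = 1.37 V.
I_D = (V_DD − V_GS)/R = (2.9 − 1.37) / 16.4 = 0.0934 mA.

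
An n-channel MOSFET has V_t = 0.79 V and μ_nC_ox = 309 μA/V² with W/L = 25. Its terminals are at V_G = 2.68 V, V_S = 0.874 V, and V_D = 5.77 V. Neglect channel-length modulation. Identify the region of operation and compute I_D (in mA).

Saturation; I_D = 3.99 mA

V_GS = V_G − V_S = 2.68 − 0.874 = 1.81 V; V_DS = V_D − V_S = 5.77 − 0.874 = 4.9 V.
k_n = μ_nC_ox · (W/L) = 7.725 mA/V².
V_ov = V_GS − V_t = 1.81 − 0.79 = 1.02 V.
Since V_DS = 4.9 V ≥ V_ov = 1.02 V, the device is in saturation.
I_D = ½ k_n V_ov² = 0.5 × 7.725 × 1.02² = 3.99 mA.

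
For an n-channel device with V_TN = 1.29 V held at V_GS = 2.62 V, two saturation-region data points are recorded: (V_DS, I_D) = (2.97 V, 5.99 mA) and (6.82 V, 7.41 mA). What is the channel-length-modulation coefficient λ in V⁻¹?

With V_GS fixed, I_D ∝ (1 + λ V_DS) in saturation, so I_D2/I_D1 = (1 + λ V_DS2)/(1 + λ V_DS1).
7.41/5.99 = 1.237 = (1 + 6.82 λ)/(1 + 2.97 λ).
Solving: λ (I_D1 V_DS2 − I_D2 V_DS1) = I_D2 − I_D1, so λ = (7.41 − 5.99) / (5.99 × 6.82 − 7.41 × 2.97) = 1.42 / 18.8 = 0.0754 V⁻¹.

λ = 0.0754 V⁻¹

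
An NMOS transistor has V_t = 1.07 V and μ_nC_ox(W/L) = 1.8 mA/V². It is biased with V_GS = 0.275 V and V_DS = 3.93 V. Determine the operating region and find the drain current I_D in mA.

Cutoff; I_D = 0 mA

V_GS = 0.275 V < V_t = 1.07 V, so the transistor is in cutoff.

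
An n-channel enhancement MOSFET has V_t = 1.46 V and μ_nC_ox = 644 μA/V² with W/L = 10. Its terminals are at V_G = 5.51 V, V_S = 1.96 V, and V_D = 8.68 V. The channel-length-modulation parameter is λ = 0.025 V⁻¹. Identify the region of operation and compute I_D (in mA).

Saturation; I_D = 16.4 mA

V_GS = V_G − V_S = 5.51 − 1.96 = 3.55 V; V_DS = V_D − V_S = 8.68 − 1.96 = 6.72 V.
k_n = μ_nC_ox · (W/L) = 6.44 mA/V².
V_ov = V_GS − V_t = 3.55 − 1.46 = 2.09 V.
Since V_DS = 6.72 V ≥ V_ov = 2.09 V, the device is in saturation.
I_D = ½ k_n V_ov² (1 + λ V_DS) = 0.5 × 6.44 × 2.09² × (1 + 0.025 × 6.72) = 16.4 mA.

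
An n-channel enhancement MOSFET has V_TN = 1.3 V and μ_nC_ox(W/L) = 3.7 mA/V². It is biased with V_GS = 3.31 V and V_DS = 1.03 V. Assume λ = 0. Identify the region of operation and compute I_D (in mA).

Triode; I_D = 5.70 mA

V_ov = V_GS − V_TN = 3.31 − 1.3 = 2.01 V.
Since V_DS = 1.03 V < V_ov = 2.01 V, the device is in the triode region.
I_D = k_n [V_ov · V_DS − ½ V_DS²] = 3.7 × [2.01 × 1.03 − 0.5 × 1.03²] = 5.7 mA.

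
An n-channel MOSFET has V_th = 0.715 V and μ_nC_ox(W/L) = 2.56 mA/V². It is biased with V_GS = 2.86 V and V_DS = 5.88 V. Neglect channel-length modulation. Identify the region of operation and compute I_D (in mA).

Saturation; I_D = 5.89 mA

V_ov = V_GS − V_th = 2.86 − 0.715 = 2.15 V.
Since V_DS = 5.88 V ≥ V_ov = 2.15 V, the device is in saturation.
I_D = ½ k_n V_ov² = 0.5 × 2.56 × 2.15² = 5.89 mA.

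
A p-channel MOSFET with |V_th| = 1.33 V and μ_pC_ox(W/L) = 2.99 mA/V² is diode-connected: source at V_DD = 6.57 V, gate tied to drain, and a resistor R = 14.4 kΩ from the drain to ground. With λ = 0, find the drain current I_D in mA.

I_D = 0.331 mA

With gate tied to drain, V_SG = V_SD ≥ V_SG − |V_th|, so the device is in saturation.
KCL at the drain: ½ k_p (V_SG − |V_th|)² = (V_DD − V_SG)/R.
Let x = V_SG − 1.33. Then 21.5 x² + x − 5.24 = 0, giving x = 0.471 V (positive root), so V_SG = 1.8 V.
I_D = (V_DD − V_SG)/R = (6.57 − 1.8) / 14.4 = 0.331 mA.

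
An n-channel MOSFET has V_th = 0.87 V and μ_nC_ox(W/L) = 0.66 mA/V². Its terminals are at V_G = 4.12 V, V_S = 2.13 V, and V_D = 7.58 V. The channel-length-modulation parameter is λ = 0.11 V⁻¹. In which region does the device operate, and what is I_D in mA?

V_GS = V_G − V_S = 4.12 − 2.13 = 1.99 V; V_DS = V_D − V_S = 7.58 − 2.13 = 5.45 V.
V_ov = V_GS − V_th = 1.99 − 0.87 = 1.12 V.
Since V_DS = 5.45 V ≥ V_ov = 1.12 V, the device is in saturation.
I_D = ½ k_n V_ov² (1 + λ V_DS) = 0.5 × 0.66 × 1.12² × (1 + 0.11 × 5.45) = 0.662 mA.

Saturation; I_D = 0.662 mA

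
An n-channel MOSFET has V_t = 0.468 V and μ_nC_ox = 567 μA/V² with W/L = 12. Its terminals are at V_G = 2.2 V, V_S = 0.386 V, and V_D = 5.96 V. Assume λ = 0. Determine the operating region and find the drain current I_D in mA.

V_GS = V_G − V_S = 2.2 − 0.386 = 1.81 V; V_DS = V_D − V_S = 5.96 − 0.386 = 5.57 V.
k_n = μ_nC_ox · (W/L) = 6.804 mA/V².
V_ov = V_GS − V_t = 1.81 − 0.468 = 1.35 V.
Since V_DS = 5.57 V ≥ V_ov = 1.35 V, the device is in saturation.
I_D = ½ k_n V_ov² = 0.5 × 6.804 × 1.35² = 6.16 mA.

Saturation; I_D = 6.16 mA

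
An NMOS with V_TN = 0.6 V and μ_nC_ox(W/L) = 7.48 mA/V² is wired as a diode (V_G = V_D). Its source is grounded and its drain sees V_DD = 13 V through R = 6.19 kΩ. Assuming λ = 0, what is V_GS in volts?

With gate tied to drain, V_GS = V_DS ≥ V_GS − V_TN, so the device is in saturation.
KCL at the drain: ½ k_n (V_GS − V_TN)² = (V_DD − V_GS)/R.
Let x = V_GS − 0.6. Then 23.2 x² + x − 12.4 = 0, giving x = 0.711 V (positive root), so V_GS = 1.31 V.
I_D = (V_DD − V_GS)/R = (13 − 1.31) / 6.19 = 1.89 mA.

V_GS = 1.31 V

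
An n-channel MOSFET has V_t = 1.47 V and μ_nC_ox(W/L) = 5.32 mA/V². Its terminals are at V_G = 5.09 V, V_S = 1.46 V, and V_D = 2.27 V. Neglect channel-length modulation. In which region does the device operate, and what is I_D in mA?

V_GS = V_G − V_S = 5.09 − 1.46 = 3.63 V; V_DS = V_D − V_S = 2.27 − 1.46 = 0.81 V.
V_ov = V_GS − V_t = 3.63 − 1.47 = 2.16 V.
Since V_DS = 0.81 V < V_ov = 2.16 V, the device is in the triode region.
I_D = k_n [V_ov · V_DS − ½ V_DS²] = 5.32 × [2.16 × 0.81 − 0.5 × 0.81²] = 7.56 mA.

Triode; I_D = 7.56 mA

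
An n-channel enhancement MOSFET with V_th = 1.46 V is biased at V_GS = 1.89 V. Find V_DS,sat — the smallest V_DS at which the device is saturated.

V_DS,sat = 0.430 V

The boundary between triode and saturation is V_DS = V_GS − V_th = V_ov.
V_ov = 1.89 − 1.46 = 0.43 V.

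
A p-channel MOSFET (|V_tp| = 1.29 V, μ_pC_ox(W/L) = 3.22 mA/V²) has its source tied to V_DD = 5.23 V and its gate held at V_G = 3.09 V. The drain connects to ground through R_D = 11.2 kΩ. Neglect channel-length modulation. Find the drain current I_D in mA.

V_SG = V_DD − V_G = 5.23 − 3.09 = 2.14 V, so V_ov = 2.14 − 1.29 = 0.85 V.
Assume saturation: I_D = ½ k_p V_ov² = 0.5 × 3.22 × 0.85² = 1.16 mA, giving V_SD = V_DD − I_D R_D = 5.23 − 1.16 × 11.2 = -7.8 V.
But -7.8 V < V_ov = 0.85 V, so the device is actually in triode.
In triode I_D = k_p[V_ov V_SD − ½ V_SD²] and I_D = (V_DD − V_SD)/R_D. Equating: 18 V_SD² − 31.65 V_SD + 5.23 = 0, giving V_SD = 0.185 V (the root below V_ov).
I_D = (5.23 − 0.185) / 11.2 = 0.45 mA.

I_D = 0.450 mA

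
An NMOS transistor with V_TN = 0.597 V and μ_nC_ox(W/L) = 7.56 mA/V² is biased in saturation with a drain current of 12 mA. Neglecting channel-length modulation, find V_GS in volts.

In saturation I_D = ½ k_n (V_GS − V_TN)², so V_GS − V_TN = √(2 I_D / k_n) = √(2 × 12 / 7.56) = 1.78 V.
V_GS = 0.597 + 1.78 = 2.38 V.

V_GS = 2.38 V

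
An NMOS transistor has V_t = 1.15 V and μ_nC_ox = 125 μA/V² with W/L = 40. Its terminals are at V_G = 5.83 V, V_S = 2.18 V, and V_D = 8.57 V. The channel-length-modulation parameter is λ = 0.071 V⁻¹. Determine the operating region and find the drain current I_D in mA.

Saturation; I_D = 22.7 mA

V_GS = V_G − V_S = 5.83 − 2.18 = 3.65 V; V_DS = V_D − V_S = 8.57 − 2.18 = 6.39 V.
k_n = μ_nC_ox · (W/L) = 5 mA/V².
V_ov = V_GS − V_t = 3.65 − 1.15 = 2.5 V.
Since V_DS = 6.39 V ≥ V_ov = 2.5 V, the device is in saturation.
I_D = ½ k_n V_ov² (1 + λ V_DS) = 0.5 × 5 × 2.5² × (1 + 0.071 × 6.39) = 22.7 mA.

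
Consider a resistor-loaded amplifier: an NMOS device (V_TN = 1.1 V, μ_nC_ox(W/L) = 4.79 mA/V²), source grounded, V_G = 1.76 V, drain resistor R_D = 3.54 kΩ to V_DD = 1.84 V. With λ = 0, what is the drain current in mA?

V_GS = V_G = 1.76 V, so V_ov = 1.76 − 1.1 = 0.66 V.
Assume saturation: I_D = ½ k_n V_ov² = 0.5 × 4.79 × 0.66² = 1.04 mA, giving V_DS = V_DD − I_D R_D = 1.84 − 1.04 × 3.54 = -1.85 V.
But -1.85 V < V_ov = 0.66 V, so the device is actually in triode.
In triode I_D = k_n[V_ov V_DS − ½ V_DS²] and I_D = (V_DD − V_DS)/R_D. Equating: 8.48 V_DS² − 12.19 V_DS + 1.84 = 0, giving V_DS = 0.171 V (the root below V_ov).
I_D = (1.84 − 0.171) / 3.54 = 0.471 mA.

I_D = 0.471 mA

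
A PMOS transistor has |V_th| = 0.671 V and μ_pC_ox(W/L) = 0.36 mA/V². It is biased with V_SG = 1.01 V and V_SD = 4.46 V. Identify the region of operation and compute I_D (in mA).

Saturation; I_D = 0.0207 mA

V_ov = V_SG − |V_th| = 1.01 − 0.671 = 0.339 V.
Since V_SD = 4.46 V ≥ V_ov = 0.339 V, the device is in saturation.
I_D = ½ k_p V_ov² = 0.5 × 0.36 × 0.339² = 0.0207 mA.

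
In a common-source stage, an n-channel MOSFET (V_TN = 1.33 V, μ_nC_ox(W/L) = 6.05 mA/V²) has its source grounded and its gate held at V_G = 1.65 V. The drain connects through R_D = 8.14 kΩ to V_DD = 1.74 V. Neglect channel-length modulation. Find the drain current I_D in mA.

I_D = 0.198 mA

V_GS = V_G = 1.65 V, so V_ov = 1.65 − 1.33 = 0.32 V.
Assume saturation: I_D = ½ k_n V_ov² = 0.5 × 6.05 × 0.32² = 0.31 mA, giving V_DS = V_DD − I_D R_D = 1.74 − 0.31 × 8.14 = -0.781 V.
But -0.781 V < V_ov = 0.32 V, so the device is actually in triode.
In triode I_D = k_n[V_ov V_DS − ½ V_DS²] and I_D = (V_DD − V_DS)/R_D. Equating: 24.6 V_DS² − 16.76 V_DS + 1.74 = 0, giving V_DS = 0.128 V (the root below V_ov).
I_D = (1.74 − 0.128) / 8.14 = 0.198 mA.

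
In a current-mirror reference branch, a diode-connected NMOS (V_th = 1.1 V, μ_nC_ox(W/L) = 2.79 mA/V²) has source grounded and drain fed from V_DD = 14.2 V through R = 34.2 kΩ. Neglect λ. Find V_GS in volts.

With gate tied to drain, V_GS = V_DS ≥ V_GS − V_th, so the device is in saturation.
KCL at the drain: ½ k_n (V_GS − V_th)² = (V_DD − V_GS)/R.
Let x = V_GS − 1.1. Then 47.7 x² + x − 13.1 = 0, giving x = 0.514 V (positive root), so V_GS = 1.61 V.
I_D = (V_DD − V_GS)/R = (14.2 − 1.61) / 34.2 = 0.368 mA.

V_GS = 1.61 V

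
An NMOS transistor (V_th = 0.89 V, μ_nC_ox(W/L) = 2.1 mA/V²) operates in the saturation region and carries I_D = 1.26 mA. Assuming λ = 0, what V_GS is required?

V_GS = 1.99 V

In saturation I_D = ½ k_n (V_GS − V_th)², so V_GS − V_th = √(2 I_D / k_n) = √(2 × 1.26 / 2.1) = 1.1 V.
V_GS = 0.89 + 1.1 = 1.99 V.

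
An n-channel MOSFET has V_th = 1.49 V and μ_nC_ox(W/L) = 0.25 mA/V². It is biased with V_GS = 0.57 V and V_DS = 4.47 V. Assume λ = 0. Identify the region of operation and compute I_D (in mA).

V_GS = 0.57 V < V_th = 1.49 V, so the transistor is in cutoff.

Cutoff; I_D = 0 mA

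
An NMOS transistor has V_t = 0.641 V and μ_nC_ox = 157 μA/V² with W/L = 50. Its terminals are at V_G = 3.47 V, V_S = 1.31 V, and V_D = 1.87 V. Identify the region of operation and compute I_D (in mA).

Triode; I_D = 5.45 mA

V_GS = V_G − V_S = 3.47 − 1.31 = 2.16 V; V_DS = V_D − V_S = 1.87 − 1.31 = 0.56 V.
k_n = μ_nC_ox · (W/L) = 7.85 mA/V².
V_ov = V_GS − V_t = 2.16 − 0.641 = 1.52 V.
Since V_DS = 0.56 V < V_ov = 1.52 V, the device is in the triode region.
I_D = k_n [V_ov · V_DS − ½ V_DS²] = 7.85 × [1.52 × 0.56 − 0.5 × 0.56²] = 5.45 mA.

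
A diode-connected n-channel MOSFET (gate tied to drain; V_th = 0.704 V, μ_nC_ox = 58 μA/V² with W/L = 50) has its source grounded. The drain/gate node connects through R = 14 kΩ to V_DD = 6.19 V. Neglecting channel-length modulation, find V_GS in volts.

V_GS = 1.20 V

With gate tied to drain, V_GS = V_DS ≥ V_GS − V_th, so the device is in saturation.
k_n = μ_nC_ox · (W/L) = 2.9 mA/V².
KCL at the drain: ½ k_n (V_GS − V_th)² = (V_DD − V_GS)/R.
Let x = V_GS − 0.704. Then 20.3 x² + x − 5.486 = 0, giving x = 0.496 V (positive root), so V_GS = 1.2 V.
I_D = (V_DD − V_GS)/R = (6.19 − 1.2) / 14 = 0.356 mA.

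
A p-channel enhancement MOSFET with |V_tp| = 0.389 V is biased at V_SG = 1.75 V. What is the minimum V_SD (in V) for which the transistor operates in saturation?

The boundary between triode and saturation is V_SD = V_SG − |V_tp| = V_ov.
V_ov = 1.75 − 0.389 = 1.36 V.

V_SD,sat = 1.36 V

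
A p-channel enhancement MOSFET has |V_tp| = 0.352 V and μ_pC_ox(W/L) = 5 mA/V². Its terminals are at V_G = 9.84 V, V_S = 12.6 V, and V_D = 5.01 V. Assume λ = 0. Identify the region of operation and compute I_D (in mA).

V_SG = V_S − V_G = 12.6 − 9.84 = 2.76 V; V_SD = V_S − V_D = 12.6 − 5.01 = 7.59 V.
V_ov = V_SG − |V_tp| = 2.76 − 0.352 = 2.41 V.
Since V_SD = 7.59 V ≥ V_ov = 2.41 V, the device is in saturation.
I_D = ½ k_p V_ov² = 0.5 × 5 × 2.41² = 14.5 mA.

Saturation; I_D = 14.5 mA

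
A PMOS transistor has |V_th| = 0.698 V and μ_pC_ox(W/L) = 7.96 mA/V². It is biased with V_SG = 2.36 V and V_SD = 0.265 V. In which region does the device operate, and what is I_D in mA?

Triode; I_D = 3.23 mA

V_ov = V_SG − |V_th| = 2.36 − 0.698 = 1.66 V.
Since V_SD = 0.265 V < V_ov = 1.66 V, the device is in the triode region.
I_D = k_p [V_ov · V_SD − ½ V_SD²] = 7.96 × [1.66 × 0.265 − 0.5 × 0.265²] = 3.23 mA.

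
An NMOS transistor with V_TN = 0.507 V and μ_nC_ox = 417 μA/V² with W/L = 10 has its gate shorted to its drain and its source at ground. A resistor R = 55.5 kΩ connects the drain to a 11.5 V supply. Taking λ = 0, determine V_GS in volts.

With gate tied to drain, V_GS = V_DS ≥ V_GS − V_TN, so the device is in saturation.
k_n = μ_nC_ox · (W/L) = 4.17 mA/V².
KCL at the drain: ½ k_n (V_GS − V_TN)² = (V_DD − V_GS)/R.
Let x = V_GS − 0.507. Then 116 x² + x − 10.99 = 0, giving x = 0.304 V (positive root), so V_GS = 0.811 V.
I_D = (V_DD − V_GS)/R = (11.5 − 0.811) / 55.5 = 0.193 mA.

V_GS = 0.811 V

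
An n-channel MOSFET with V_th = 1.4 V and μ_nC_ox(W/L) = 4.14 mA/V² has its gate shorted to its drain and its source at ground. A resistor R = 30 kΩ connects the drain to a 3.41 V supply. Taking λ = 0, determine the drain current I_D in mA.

With gate tied to drain, V_GS = V_DS ≥ V_GS − V_th, so the device is in saturation.
KCL at the drain: ½ k_n (V_GS − V_th)² = (V_DD − V_GS)/R.
Let x = V_GS − 1.4. Then 62.1 x² + x − 2.01 = 0, giving x = 0.172 V (positive root), so V_GS = 1.57 V.
I_D = (V_DD − V_GS)/R = (3.41 − 1.57) / 30 = 0.0613 mA.

I_D = 0.0613 mA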